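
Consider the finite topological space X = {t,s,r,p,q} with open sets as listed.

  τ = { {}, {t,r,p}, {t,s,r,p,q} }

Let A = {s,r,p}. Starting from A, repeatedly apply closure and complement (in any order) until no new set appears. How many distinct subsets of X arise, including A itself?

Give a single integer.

complement {t,q}; its interior {}; cl(A) = X∖{} = {t,s,r,p,q}
With k = closure, c = complement:
  1. A     = {s,r,p}
  2. kA    = {t,s,r,p,q}
  3. cA    = {t,q}
  4. ckA   = {}
k, c of each give nothing new

4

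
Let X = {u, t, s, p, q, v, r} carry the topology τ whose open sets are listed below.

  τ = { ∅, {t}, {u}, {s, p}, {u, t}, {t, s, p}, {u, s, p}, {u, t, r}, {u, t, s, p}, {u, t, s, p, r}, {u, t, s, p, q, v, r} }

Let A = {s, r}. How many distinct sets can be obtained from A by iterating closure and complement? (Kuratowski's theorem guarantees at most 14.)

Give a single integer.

10

cl via duality: int({u, t, p, q, v}) = {u, t}, so X∖{u, t} = {s, p, q, v, r}
Write k for closure, c for complement:
  1. A     = {s, r}
  2. kA    = {s, p, q, v, r}
  3. cA    = {u, t, p, q, v}
  4. ckA   = {u, t}
  5. kcA   = {u, t, s, p, q, v, r}
  6. kckA  = {u, t, q, v, r}
  7. ckcA  = ∅
  8. ckckA = {s, p}
  9. kckckA = {s, p, q, v}
  10. ckckckA = {u, t, r}
applying k or c yields no new set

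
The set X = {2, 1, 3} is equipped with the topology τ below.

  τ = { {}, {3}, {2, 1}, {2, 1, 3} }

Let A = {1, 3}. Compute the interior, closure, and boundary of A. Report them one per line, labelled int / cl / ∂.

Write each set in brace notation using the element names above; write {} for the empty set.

int(A) = {3}
cl(A)  = {2, 1, 3}
∂A     = {2, 1}

opens ⊆ A: {}, {3}; union → int = {3}
complement {2}; its interior {}; cl(A) = X∖{} = {2, 1, 3}
boundary = {2, 1, 3} ∖ {3} = {2, 1}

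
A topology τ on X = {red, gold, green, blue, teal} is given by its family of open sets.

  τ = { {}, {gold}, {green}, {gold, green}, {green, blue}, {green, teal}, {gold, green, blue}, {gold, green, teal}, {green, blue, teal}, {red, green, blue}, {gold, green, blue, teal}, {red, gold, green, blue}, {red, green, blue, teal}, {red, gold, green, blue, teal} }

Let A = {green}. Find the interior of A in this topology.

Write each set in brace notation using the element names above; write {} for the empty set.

opens ⊆ A: {}, {green}; union → int = {green}

{green}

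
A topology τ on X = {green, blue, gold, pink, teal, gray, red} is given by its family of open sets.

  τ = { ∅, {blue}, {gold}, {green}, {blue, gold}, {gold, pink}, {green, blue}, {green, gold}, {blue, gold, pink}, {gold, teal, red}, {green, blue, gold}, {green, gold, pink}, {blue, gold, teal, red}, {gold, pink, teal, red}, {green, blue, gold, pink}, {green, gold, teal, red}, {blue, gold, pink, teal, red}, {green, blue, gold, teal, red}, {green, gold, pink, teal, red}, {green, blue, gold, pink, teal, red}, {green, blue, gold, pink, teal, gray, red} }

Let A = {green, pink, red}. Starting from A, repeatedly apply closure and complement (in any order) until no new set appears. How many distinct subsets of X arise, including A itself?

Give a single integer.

8

X∖A={blue, gold, teal, gray}, int(X∖A)={blue, gold}, hence cl(A)={green, pink, teal, gray, red}
Orbit (k=closure, c=complement):
  1. A     = {green, pink, red}
  2. kA    = {green, pink, teal, gray, red}
  3. cA    = {blue, gold, teal, gray}
  4. ckA   = {blue, gold}
  5. kcA   = {blue, gold, pink, teal, gray, red}
  6. ckcA  = {green}
  7. kckcA = {green, gray}
  8. ckckcA = {blue, gold, pink, teal, red}
(closed under both — stop)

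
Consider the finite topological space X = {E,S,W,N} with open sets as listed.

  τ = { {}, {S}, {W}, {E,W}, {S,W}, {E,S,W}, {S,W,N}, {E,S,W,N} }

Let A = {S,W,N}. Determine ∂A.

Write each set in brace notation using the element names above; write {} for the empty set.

{E}

open subsets of A: {}, {S}, {W}, {S,W}, {S,W,N}; so int(A) = {S,W,N}
closure: X∖int(X∖A) = X∖{} = {E,S,W,N}
∂A = {E,S,W,N} minus {S,W,N} = {E}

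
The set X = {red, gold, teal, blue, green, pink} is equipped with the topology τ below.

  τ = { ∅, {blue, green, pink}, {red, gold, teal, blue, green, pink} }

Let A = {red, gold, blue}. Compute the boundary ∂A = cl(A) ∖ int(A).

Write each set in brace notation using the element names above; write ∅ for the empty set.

open subsets of A: ∅; so int(A) = ∅
closure: X∖int(X∖A) = X∖∅ = {red, gold, teal, blue, green, pink}
∂A = {red, gold, teal, blue, green, pink} minus ∅ = {red, gold, teal, blue, green, pink}

{red, gold, teal, blue, green, pink}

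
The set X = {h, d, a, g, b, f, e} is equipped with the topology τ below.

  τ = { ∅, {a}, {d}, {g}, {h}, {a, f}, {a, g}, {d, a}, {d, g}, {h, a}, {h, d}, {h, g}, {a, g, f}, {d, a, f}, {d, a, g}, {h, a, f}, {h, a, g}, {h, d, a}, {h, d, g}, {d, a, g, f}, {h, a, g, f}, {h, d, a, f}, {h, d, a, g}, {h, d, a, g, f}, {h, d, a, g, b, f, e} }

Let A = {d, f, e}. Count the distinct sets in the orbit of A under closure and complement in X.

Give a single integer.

8

closure: X∖int(X∖A) = X∖{h, a, g} = {d, b, f, e}
Let k=closure and c=complement:
  1. A     = {d, f, e}
  2. kA    = {d, b, f, e}
  3. cA    = {h, a, g, b}
  4. ckA   = {h, a, g}
  5. kcA   = {h, a, g, b, f, e}
  6. ckcA  = {d}
  7. kckcA = {d, b, e}
  8. ckckcA = {h, a, g, f}
— saturated at 8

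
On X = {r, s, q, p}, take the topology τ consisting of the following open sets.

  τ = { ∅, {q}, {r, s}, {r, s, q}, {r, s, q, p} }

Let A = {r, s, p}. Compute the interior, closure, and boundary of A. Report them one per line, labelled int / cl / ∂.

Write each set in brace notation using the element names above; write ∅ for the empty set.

int(A) = {r, s}
cl(A)  = {r, s, p}
∂A     = {p}

U open, U⊆A: ∅, {r, s}. int(A) = ⋃ = {r, s}
X∖A={q}, int(X∖A)={q}, hence cl(A)={r, s, p}
∂A: remove int from cl → {p}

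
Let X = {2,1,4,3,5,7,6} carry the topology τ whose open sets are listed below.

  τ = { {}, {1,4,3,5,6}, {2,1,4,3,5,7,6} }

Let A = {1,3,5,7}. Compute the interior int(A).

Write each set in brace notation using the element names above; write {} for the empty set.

{}

open subsets of A: {}; so int(A) = {}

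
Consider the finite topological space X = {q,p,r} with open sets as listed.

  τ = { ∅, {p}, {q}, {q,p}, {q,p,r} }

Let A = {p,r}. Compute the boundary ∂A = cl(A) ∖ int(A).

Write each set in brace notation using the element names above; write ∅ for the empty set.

{r}

open subsets of A: ∅, {p}; so int(A) = {p}
closure: X∖int(X∖A) = X∖{q} = {p,r}
∂A = {p,r} minus {p} = {r}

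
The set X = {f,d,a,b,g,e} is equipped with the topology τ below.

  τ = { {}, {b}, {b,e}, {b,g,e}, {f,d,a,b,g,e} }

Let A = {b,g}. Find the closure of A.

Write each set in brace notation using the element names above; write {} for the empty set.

{f,d,a,b,g,e}

cl via duality: int({f,d,a,e}) = {}, so X∖{} = {f,d,a,b,g,e}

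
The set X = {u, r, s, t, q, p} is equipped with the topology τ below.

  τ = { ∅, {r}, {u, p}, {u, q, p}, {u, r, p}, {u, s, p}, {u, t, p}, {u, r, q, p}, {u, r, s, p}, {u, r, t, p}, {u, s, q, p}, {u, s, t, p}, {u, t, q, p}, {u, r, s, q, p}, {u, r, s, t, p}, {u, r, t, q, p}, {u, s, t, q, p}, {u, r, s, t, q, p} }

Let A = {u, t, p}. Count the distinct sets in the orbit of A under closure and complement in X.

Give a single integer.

4

complement {r, s, q}; its interior {r}; cl(A) = X∖{r} = {u, s, t, q, p}
With k = closure, c = complement:
  1. A     = {u, t, p}
  2. kA    = {u, s, t, q, p}
  3. cA    = {r, s, q}
  4. ckA   = {r}
k, c of each give nothing new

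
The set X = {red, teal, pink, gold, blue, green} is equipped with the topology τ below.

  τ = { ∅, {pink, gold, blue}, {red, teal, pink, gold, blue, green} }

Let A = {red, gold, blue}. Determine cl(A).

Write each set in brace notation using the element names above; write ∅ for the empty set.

{red, teal, pink, gold, blue, green}

closure: X∖int(X∖A) = X∖∅ = {red, teal, pink, gold, blue, green}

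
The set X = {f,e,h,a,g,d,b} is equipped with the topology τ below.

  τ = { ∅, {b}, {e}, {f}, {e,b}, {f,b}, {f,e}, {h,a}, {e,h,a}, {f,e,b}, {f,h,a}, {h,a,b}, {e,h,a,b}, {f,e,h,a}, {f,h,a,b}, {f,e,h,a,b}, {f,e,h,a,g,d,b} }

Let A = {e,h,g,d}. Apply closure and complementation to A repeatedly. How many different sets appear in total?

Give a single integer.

10

X∖A={f,a,b}, int(X∖A)={f,b}, hence cl(A)={e,h,a,g,d}
Orbit (k=closure, c=complement):
  1. A     = {e,h,g,d}
  2. kA    = {e,h,a,g,d}
  3. cA    = {f,a,b}
  4. ckA   = {f,b}
  5. kcA   = {f,h,a,g,d,b}
  6. kckA  = {f,g,d,b}
  7. ckcA  = {e}
  8. ckckA = {e,h,a}
  9. kckcA = {e,g,d}
  10. ckckcA = {f,h,a,b}
(closed under both — stop)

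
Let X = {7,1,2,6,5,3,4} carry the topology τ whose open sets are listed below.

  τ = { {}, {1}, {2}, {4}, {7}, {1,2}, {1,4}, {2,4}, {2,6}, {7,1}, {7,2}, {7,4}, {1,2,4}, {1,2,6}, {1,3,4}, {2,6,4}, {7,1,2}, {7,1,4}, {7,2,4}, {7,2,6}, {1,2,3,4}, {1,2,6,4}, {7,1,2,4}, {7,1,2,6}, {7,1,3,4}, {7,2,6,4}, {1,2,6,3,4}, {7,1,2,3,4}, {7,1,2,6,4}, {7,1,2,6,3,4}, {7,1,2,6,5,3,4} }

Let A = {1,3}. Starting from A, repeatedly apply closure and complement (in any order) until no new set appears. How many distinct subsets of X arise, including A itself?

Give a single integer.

6

closure: X∖int(X∖A) = X∖{7,2,6,4} = {1,5,3}
Let k=closure and c=complement:
  1. A     = {1,3}
  2. kA    = {1,5,3}
  3. cA    = {7,2,6,5,4}
  4. ckA   = {7,2,6,4}
  5. kcA   = {7,2,6,5,3,4}
  6. ckcA  = {1}
— saturated at 6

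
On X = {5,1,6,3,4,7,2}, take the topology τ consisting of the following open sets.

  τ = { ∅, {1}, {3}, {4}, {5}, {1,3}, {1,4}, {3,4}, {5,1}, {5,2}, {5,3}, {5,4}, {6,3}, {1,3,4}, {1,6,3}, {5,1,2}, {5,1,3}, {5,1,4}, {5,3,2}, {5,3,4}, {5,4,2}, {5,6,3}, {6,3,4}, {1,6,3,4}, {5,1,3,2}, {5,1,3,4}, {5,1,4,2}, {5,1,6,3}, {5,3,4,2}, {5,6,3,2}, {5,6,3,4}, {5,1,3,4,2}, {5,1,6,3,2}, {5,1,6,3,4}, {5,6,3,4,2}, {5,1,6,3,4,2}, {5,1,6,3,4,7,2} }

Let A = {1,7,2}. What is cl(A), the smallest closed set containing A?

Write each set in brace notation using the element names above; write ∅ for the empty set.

cl via duality: int({5,6,3,4}) = {5,6,3,4}, so X∖{5,6,3,4} = {1,7,2}

{1,7,2}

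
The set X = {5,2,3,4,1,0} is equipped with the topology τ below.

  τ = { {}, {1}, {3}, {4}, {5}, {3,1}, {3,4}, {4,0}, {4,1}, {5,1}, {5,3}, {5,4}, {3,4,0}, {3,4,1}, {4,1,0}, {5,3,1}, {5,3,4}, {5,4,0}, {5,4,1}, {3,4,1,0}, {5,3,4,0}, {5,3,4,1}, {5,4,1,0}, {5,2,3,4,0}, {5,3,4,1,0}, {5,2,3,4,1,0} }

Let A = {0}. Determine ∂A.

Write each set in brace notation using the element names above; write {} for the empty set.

{2,0}

U open, U⊆A: {}. int(A) = ⋃ = {}
X∖A={5,2,3,4,1}, int(X∖A)={5,3,4,1}, hence cl(A)={2,0}
∂A: remove int from cl → {2,0}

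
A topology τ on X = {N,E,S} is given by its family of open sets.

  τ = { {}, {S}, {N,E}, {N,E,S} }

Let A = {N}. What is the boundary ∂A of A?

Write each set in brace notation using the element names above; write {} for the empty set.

{N,E}

open subsets of A: {}; so int(A) = {}
closure: X∖int(X∖A) = X∖{S} = {N,E}
∂A = {N,E} minus {} = {N,E}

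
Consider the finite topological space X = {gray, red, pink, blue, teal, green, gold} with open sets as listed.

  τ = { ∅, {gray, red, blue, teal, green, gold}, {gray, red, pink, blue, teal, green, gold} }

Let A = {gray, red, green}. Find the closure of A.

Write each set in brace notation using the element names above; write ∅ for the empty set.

{gray, red, pink, blue, teal, green, gold}

closure: X∖int(X∖A) = X∖∅ = {gray, red, pink, blue, teal, green, gold}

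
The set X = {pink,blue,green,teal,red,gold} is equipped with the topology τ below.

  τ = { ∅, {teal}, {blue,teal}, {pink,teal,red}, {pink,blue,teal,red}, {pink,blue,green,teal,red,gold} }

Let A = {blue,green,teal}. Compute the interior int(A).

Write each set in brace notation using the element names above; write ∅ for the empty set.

U open, U⊆A: ∅, {teal}, {blue,teal}. int(A) = ⋃ = {blue,teal}

{blue,teal}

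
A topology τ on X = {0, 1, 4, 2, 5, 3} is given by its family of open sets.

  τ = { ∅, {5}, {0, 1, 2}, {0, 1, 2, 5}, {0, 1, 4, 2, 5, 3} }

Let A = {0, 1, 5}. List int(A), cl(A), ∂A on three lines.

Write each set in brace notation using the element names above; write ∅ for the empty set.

int(A) = {5}
cl(A)  = {0, 1, 4, 2, 5, 3}
∂A     = {0, 1, 4, 2, 3}

open subsets of A: ∅, {5}; so int(A) = {5}
closure: X∖int(X∖A) = X∖∅ = {0, 1, 4, 2, 5, 3}
∂A = {0, 1, 4, 2, 5, 3} minus {5} = {0, 1, 4, 2, 3}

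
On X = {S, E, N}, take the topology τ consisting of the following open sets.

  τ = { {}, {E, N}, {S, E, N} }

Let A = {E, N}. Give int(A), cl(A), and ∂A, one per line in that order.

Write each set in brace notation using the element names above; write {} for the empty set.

int(A) = {E, N}
cl(A)  = {S, E, N}
∂A     = {S}

U open, U⊆A: {}, {E, N}. int(A) = ⋃ = {E, N}
X∖A={S}, int(X∖A)={}, hence cl(A)={S, E, N}
∂A: remove int from cl → {S}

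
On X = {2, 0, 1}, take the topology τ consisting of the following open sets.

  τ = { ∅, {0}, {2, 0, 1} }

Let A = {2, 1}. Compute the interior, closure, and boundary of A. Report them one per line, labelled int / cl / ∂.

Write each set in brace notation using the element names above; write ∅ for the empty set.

U open, U⊆A: ∅. int(A) = ⋃ = ∅
X∖A={0}, int(X∖A)={0}, hence cl(A)={2, 1}
∂A: remove int from cl → {2, 1}

int(A) = ∅
cl(A)  = {2, 1}
∂A     = {2, 1}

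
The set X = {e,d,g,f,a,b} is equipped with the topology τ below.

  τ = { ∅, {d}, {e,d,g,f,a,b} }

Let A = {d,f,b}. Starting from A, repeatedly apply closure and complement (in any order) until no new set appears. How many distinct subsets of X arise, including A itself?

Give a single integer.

cl via duality: int({e,g,a}) = ∅, so X∖∅ = {e,d,g,f,a,b}
Write k for closure, c for complement:
  1. A     = {d,f,b}
  2. kA    = {e,d,g,f,a,b}
  3. cA    = {e,g,a}
  4. ckA   = ∅
  5. kcA   = {e,g,f,a,b}
  6. ckcA  = {d}
applying k or c yields no new set

6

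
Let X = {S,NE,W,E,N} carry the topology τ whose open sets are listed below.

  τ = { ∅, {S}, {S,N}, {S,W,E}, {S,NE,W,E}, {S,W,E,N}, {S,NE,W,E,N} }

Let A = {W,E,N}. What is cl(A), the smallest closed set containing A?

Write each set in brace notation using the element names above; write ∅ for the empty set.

cl via duality: int({S,NE}) = {S}, so X∖{S} = {NE,W,E,N}

{NE,W,E,N}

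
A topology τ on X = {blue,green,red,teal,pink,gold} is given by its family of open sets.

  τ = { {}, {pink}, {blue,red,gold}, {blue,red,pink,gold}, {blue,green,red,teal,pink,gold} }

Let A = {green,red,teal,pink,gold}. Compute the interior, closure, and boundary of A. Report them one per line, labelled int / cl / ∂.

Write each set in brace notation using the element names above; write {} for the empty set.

U open, U⊆A: {}, {pink}. int(A) = ⋃ = {pink}
X∖A={blue}, int(X∖A)={}, hence cl(A)={blue,green,red,teal,pink,gold}
∂A: remove int from cl → {blue,green,red,teal,gold}

int(A) = {pink}
cl(A)  = {blue,green,red,teal,pink,gold}
∂A     = {blue,green,red,teal,gold}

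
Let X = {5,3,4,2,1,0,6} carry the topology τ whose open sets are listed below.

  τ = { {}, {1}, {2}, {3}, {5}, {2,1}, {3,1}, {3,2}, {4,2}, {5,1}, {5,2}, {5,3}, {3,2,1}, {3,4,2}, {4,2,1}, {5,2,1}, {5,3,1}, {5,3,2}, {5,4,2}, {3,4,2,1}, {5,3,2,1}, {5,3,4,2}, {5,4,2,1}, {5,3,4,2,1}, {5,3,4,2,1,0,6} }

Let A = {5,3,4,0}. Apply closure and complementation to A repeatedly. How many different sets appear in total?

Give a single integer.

8

closure: X∖int(X∖A) = X∖{2,1} = {5,3,4,0,6}
Let k=closure and c=complement:
  1. A     = {5,3,4,0}
  2. kA    = {5,3,4,0,6}
  3. cA    = {2,1,6}
  4. ckA   = {2,1}
  5. kcA   = {4,2,1,0,6}
  6. ckcA  = {5,3}
  7. kckcA = {5,3,0,6}
  8. ckckcA = {4,2,1}
— saturated at 8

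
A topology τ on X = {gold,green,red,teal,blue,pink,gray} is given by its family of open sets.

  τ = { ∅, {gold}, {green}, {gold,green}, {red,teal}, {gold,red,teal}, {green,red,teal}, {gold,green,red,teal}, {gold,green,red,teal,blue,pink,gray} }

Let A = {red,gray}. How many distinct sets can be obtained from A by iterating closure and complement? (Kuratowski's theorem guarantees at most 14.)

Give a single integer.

closure: X∖int(X∖A) = X∖{gold,green} = {red,teal,blue,pink,gray}
Let k=closure and c=complement:
  1. A     = {red,gray}
  2. kA    = {red,teal,blue,pink,gray}
  3. cA    = {gold,green,teal,blue,pink}
  4. ckA   = {gold,green}
  5. kcA   = {gold,green,red,teal,blue,pink,gray}
  6. kckA  = {gold,green,blue,pink,gray}
  7. ckcA  = ∅
  8. ckckA = {red,teal}
— saturated at 8

8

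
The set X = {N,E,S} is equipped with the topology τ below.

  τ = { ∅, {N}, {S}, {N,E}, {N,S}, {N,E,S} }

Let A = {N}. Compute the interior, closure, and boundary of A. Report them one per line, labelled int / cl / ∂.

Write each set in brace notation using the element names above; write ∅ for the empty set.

U open, U⊆A: ∅, {N}. int(A) = ⋃ = {N}
X∖A={E,S}, int(X∖A)={S}, hence cl(A)={N,E}
∂A: remove int from cl → {E}

int(A) = {N}
cl(A)  = {N,E}
∂A     = {E}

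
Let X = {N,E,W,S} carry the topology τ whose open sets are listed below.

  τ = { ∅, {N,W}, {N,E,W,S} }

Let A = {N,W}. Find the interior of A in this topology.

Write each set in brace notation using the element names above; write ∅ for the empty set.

open subsets of A: ∅, {N,W}; so int(A) = {N,W}

{N,W}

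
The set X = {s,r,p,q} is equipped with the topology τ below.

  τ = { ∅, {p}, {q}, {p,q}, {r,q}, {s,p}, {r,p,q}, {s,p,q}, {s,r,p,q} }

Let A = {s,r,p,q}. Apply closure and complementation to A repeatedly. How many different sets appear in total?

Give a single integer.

cl via duality: int(∅) = ∅, so X∖∅ = {s,r,p,q}
Write k for closure, c for complement:
  1. A     = {s,r,p,q}
  2. cA    = ∅
applying k or c yields no new set

2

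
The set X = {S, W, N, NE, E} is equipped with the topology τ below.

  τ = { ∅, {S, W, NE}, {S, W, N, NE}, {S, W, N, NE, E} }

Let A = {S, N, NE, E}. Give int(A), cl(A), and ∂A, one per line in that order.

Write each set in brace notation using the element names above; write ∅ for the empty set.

open subsets of A: ∅; so int(A) = ∅
closure: X∖int(X∖A) = X∖∅ = {S, W, N, NE, E}
∂A = {S, W, N, NE, E} minus ∅ = {S, W, N, NE, E}

int(A) = ∅
cl(A)  = {S, W, N, NE, E}
∂A     = {S, W, N, NE, E}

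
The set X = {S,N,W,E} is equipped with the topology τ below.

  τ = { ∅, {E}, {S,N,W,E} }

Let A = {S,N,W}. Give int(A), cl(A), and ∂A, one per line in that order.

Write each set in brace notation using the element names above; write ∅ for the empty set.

opens ⊆ A: ∅; union → int = ∅
complement {E}; its interior {E}; cl(A) = X∖{E} = {S,N,W}
boundary = {S,N,W} ∖ ∅ = {S,N,W}

int(A) = ∅
cl(A)  = {S,N,W}
∂A     = {S,N,W}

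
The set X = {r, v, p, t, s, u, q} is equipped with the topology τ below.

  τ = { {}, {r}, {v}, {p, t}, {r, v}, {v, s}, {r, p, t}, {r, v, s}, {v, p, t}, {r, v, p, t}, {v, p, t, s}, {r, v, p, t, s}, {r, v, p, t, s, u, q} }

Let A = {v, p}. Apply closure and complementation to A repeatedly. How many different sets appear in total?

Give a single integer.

12

X∖A={r, t, s, u, q}, int(X∖A)={r}, hence cl(A)={v, p, t, s, u, q}
Orbit (k=closure, c=complement):
  1. A     = {v, p}
  2. kA    = {v, p, t, s, u, q}
  3. cA    = {r, t, s, u, q}
  4. ckA   = {r}
  5. kcA   = {r, p, t, s, u, q}
  6. kckA  = {r, u, q}
  7. ckcA  = {v}
  8. ckckA = {v, p, t, s}
  9. kckcA = {v, s, u, q}
  10. ckckcA = {r, p, t}
  11. kckckcA = {r, p, t, u, q}
  12. ckckckcA = {v, s}
(closed under both — stop)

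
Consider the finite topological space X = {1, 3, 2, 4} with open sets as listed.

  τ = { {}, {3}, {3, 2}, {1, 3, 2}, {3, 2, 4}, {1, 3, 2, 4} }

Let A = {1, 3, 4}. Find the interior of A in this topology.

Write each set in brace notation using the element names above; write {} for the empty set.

{3}

interior: largest open inside A is {3} (from {}, {3})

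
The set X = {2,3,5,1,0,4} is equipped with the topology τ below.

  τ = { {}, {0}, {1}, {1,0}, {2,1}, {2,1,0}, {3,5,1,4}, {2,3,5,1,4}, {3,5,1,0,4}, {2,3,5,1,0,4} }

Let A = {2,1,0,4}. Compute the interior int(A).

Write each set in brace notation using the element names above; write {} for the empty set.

U open, U⊆A: {}, {0}, {1}, {2,1}, {1,0}, {2,1,0}. int(A) = ⋃ = {2,1,0}

{2,1,0}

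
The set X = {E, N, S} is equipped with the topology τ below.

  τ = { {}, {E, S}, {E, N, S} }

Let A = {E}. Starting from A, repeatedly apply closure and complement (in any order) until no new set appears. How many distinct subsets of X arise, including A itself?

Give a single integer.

X∖A={N, S}, int(X∖A)={}, hence cl(A)={E, N, S}
Orbit (k=closure, c=complement):
  1. A     = {E}
  2. kA    = {E, N, S}
  3. cA    = {N, S}
  4. ckA   = {}
(closed under both — stop)

4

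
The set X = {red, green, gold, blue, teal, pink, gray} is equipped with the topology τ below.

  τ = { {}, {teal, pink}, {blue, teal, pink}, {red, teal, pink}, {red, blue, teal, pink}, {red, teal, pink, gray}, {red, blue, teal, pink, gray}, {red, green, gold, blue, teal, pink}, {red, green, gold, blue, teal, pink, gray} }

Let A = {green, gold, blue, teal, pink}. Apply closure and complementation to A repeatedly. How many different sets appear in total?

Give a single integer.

6

X∖A={red, gray}, int(X∖A)={}, hence cl(A)={red, green, gold, blue, teal, pink, gray}
Orbit (k=closure, c=complement):
  1. A     = {green, gold, blue, teal, pink}
  2. kA    = {red, green, gold, blue, teal, pink, gray}
  3. cA    = {red, gray}
  4. ckA   = {}
  5. kcA   = {red, green, gold, gray}
  6. ckcA  = {blue, teal, pink}
(closed under both — stop)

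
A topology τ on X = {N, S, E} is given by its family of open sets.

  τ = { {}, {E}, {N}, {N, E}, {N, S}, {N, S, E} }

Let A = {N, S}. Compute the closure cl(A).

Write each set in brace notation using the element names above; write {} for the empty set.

cl via duality: int({E}) = {E}, so X∖{E} = {N, S}

{N, S}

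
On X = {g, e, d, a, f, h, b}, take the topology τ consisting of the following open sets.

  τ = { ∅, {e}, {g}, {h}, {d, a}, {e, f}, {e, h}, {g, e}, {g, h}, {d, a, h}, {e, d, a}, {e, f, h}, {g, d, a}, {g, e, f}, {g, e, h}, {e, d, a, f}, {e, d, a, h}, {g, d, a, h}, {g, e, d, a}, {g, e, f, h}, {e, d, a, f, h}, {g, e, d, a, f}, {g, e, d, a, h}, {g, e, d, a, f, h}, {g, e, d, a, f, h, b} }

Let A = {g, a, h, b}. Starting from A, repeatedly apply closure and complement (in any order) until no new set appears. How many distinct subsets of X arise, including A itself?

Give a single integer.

closure: X∖int(X∖A) = X∖{e, f} = {g, d, a, h, b}
Let k=closure and c=complement:
  1. A     = {g, a, h, b}
  2. kA    = {g, d, a, h, b}
  3. cA    = {e, d, f}
  4. ckA   = {e, f}
  5. kcA   = {e, d, a, f, b}
  6. kckA  = {e, f, b}
  7. ckcA  = {g, h}
  8. ckckA = {g, d, a, h}
  9. kckcA = {g, h, b}
  10. ckckcA = {e, d, a, f}
— saturated at 10

10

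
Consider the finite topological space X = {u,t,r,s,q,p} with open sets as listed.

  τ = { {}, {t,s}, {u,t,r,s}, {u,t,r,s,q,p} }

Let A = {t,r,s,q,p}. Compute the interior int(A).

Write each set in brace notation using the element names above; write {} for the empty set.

{t,s}

opens ⊆ A: {}, {t,s}; union → int = {t,s}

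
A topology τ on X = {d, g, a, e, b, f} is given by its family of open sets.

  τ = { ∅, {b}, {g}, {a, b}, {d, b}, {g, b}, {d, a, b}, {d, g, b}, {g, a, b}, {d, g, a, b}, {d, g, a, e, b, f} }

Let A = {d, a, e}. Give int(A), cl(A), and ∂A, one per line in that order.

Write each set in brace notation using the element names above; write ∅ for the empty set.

int(A) = ∅
cl(A)  = {d, a, e, f}
∂A     = {d, a, e, f}

opens ⊆ A: ∅; union → int = ∅
complement {g, b, f}; its interior {g, b}; cl(A) = X∖{g, b} = {d, a, e, f}
boundary = {d, a, e, f} ∖ ∅ = {d, a, e, f}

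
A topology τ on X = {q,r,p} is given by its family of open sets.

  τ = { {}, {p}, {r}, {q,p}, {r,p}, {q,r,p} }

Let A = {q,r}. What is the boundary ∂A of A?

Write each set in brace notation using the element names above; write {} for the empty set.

open subsets of A: {}, {r}; so int(A) = {r}
closure: X∖int(X∖A) = X∖{p} = {q,r}
∂A = {q,r} minus {r} = {q}

{q}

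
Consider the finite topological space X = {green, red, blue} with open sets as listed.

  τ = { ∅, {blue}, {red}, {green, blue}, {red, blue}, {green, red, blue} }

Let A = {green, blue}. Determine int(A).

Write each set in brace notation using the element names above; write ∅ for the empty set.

open subsets of A: ∅, {blue}, {green, blue}; so int(A) = {green, blue}

{green, blue}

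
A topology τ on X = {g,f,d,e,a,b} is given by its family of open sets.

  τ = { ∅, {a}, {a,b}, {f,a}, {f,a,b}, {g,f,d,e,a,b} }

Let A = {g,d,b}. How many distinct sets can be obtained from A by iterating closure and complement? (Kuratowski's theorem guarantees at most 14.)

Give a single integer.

6

complement {f,e,a}; its interior {f,a}; cl(A) = X∖{f,a} = {g,d,e,b}
With k = closure, c = complement:
  1. A     = {g,d,b}
  2. kA    = {g,d,e,b}
  3. cA    = {f,e,a}
  4. ckA   = {f,a}
  5. kcA   = {g,f,d,e,a,b}
  6. ckcA  = ∅
k, c of each give nothing new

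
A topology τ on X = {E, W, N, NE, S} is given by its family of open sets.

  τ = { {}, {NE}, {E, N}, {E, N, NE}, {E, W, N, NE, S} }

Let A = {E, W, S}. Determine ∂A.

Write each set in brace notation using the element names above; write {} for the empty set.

open subsets of A: {}; so int(A) = {}
closure: X∖int(X∖A) = X∖{NE} = {E, W, N, S}
∂A = {E, W, N, S} minus {} = {E, W, N, S}

{E, W, N, S}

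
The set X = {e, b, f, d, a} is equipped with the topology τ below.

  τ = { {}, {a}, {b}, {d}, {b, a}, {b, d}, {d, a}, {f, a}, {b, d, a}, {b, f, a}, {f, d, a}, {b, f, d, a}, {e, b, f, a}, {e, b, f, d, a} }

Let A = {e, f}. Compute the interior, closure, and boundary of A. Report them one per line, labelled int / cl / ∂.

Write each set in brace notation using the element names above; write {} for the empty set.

U open, U⊆A: {}. int(A) = ⋃ = {}
X∖A={b, d, a}, int(X∖A)={b, d, a}, hence cl(A)={e, f}
∂A: remove int from cl → {e, f}

int(A) = {}
cl(A)  = {e, f}
∂A     = {e, f}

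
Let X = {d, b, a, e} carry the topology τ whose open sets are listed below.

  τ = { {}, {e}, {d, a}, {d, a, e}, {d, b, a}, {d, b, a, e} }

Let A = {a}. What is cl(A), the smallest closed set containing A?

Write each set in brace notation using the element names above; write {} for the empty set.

cl via duality: int({d, b, e}) = {e}, so X∖{e} = {d, b, a}

{d, b, a}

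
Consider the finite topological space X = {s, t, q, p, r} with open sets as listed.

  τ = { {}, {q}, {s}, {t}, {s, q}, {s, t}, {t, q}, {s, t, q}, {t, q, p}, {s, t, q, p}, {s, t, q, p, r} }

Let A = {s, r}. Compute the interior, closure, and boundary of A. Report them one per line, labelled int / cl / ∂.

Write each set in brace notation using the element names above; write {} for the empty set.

int(A) = {s}
cl(A)  = {s, r}
∂A     = {r}

U open, U⊆A: {}, {s}. int(A) = ⋃ = {s}
X∖A={t, q, p}, int(X∖A)={t, q, p}, hence cl(A)={s, r}
∂A: remove int from cl → {r}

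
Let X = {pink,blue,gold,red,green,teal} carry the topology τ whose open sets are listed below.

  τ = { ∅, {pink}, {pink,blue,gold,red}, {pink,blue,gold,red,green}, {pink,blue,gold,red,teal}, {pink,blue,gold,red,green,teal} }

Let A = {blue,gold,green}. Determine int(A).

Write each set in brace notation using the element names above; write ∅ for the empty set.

∅

opens ⊆ A: ∅; union → int = ∅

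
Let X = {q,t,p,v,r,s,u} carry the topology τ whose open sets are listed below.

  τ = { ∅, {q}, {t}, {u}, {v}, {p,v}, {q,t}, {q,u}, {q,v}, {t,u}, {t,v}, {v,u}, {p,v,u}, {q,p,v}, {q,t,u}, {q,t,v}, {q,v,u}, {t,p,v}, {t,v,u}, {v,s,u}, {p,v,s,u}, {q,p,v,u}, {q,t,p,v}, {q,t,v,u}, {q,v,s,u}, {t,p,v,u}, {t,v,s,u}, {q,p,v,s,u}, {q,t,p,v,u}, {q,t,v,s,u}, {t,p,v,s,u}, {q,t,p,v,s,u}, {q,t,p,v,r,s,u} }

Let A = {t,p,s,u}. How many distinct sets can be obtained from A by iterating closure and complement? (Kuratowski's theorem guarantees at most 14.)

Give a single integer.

8

cl via duality: int({q,v,r}) = {q,v}, so X∖{q,v} = {t,p,r,s,u}
Write k for closure, c for complement:
  1. A     = {t,p,s,u}
  2. kA    = {t,p,r,s,u}
  3. cA    = {q,v,r}
  4. ckA   = {q,v}
  5. kcA   = {q,p,v,r,s}
  6. ckcA  = {t,u}
  7. kckcA = {t,r,s,u}
  8. ckckcA = {q,p,v}
applying k or c yields no new set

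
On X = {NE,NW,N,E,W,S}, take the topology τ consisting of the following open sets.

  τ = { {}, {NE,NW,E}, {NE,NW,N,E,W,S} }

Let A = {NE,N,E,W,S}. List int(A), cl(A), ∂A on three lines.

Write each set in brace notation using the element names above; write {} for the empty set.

U open, U⊆A: {}. int(A) = ⋃ = {}
X∖A={NW}, int(X∖A)={}, hence cl(A)={NE,NW,N,E,W,S}
∂A: remove int from cl → {NE,NW,N,E,W,S}

int(A) = {}
cl(A)  = {NE,NW,N,E,W,S}
∂A     = {NE,NW,N,E,W,S}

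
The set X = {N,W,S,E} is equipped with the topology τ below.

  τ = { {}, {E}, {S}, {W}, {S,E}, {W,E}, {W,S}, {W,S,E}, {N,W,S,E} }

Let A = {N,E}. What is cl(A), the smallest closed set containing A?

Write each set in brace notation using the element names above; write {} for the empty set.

{N,E}

X∖A={W,S}, int(X∖A)={W,S}, hence cl(A)={N,E}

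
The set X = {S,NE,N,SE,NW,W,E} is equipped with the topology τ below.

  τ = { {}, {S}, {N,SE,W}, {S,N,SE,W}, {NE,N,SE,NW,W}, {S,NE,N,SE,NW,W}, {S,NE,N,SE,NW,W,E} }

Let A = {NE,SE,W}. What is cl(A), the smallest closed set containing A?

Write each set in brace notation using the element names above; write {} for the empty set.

{NE,N,SE,NW,W,E}

complement {S,N,NW,E}; its interior {S}; cl(A) = X∖{S} = {NE,N,SE,NW,W,E}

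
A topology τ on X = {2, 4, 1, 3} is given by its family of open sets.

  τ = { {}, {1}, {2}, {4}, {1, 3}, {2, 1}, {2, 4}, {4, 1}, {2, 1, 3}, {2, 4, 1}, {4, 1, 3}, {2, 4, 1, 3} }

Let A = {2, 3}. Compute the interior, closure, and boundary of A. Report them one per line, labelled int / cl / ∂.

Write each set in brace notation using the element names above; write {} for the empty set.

open subsets of A: {}, {2}; so int(A) = {2}
closure: X∖int(X∖A) = X∖{4, 1} = {2, 3}
∂A = {2, 3} minus {2} = {3}

int(A) = {2}
cl(A)  = {2, 3}
∂A     = {3}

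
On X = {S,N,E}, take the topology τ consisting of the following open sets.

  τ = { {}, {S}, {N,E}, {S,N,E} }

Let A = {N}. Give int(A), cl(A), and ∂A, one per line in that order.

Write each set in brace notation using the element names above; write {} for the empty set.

int(A) = {}
cl(A)  = {N,E}
∂A     = {N,E}

open subsets of A: {}; so int(A) = {}
closure: X∖int(X∖A) = X∖{S} = {N,E}
∂A = {N,E} minus {} = {N,E}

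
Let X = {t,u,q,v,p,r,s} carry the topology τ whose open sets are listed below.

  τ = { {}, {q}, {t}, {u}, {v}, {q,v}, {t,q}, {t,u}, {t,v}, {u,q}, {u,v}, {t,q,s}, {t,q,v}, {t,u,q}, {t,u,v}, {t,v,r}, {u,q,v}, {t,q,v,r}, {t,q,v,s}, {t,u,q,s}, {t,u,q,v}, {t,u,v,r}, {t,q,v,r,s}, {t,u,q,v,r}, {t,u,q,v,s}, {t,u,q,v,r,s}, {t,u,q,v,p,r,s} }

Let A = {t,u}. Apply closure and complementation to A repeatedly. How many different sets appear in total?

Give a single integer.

4

cl via duality: int({q,v,p,r,s}) = {q,v}, so X∖{q,v} = {t,u,p,r,s}
Write k for closure, c for complement:
  1. A     = {t,u}
  2. kA    = {t,u,p,r,s}
  3. cA    = {q,v,p,r,s}
  4. ckA   = {q,v}
applying k or c yields no new set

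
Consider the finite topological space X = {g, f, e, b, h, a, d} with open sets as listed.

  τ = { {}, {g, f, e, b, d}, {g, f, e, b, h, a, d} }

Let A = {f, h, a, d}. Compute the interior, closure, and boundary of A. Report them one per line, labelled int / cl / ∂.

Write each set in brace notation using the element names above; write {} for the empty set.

int(A) = {}
cl(A)  = {g, f, e, b, h, a, d}
∂A     = {g, f, e, b, h, a, d}

U open, U⊆A: {}. int(A) = ⋃ = {}
X∖A={g, e, b}, int(X∖A)={}, hence cl(A)={g, f, e, b, h, a, d}
∂A: remove int from cl → {g, f, e, b, h, a, d}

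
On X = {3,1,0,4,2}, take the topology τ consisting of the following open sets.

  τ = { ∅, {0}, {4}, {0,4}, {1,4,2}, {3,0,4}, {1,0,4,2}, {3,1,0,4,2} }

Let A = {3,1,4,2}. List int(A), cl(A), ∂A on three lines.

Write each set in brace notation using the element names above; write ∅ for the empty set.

int(A) = {1,4,2}
cl(A)  = {3,1,4,2}
∂A     = {3}

open subsets of A: ∅, {4}, {1,4,2}; so int(A) = {1,4,2}
closure: X∖int(X∖A) = X∖{0} = {3,1,4,2}
∂A = {3,1,4,2} minus {1,4,2} = {3}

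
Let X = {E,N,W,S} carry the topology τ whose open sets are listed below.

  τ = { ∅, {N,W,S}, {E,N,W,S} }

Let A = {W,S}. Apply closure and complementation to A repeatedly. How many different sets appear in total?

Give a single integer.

complement {E,N}; its interior ∅; cl(A) = X∖∅ = {E,N,W,S}
With k = closure, c = complement:
  1. A     = {W,S}
  2. kA    = {E,N,W,S}
  3. cA    = {E,N}
  4. ckA   = ∅
k, c of each give nothing new

4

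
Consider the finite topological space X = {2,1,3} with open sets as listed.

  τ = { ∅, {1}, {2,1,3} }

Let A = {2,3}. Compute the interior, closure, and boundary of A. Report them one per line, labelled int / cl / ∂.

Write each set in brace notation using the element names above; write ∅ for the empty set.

int(A) = ∅
cl(A)  = {2,3}
∂A     = {2,3}

U open, U⊆A: ∅. int(A) = ⋃ = ∅
X∖A={1}, int(X∖A)={1}, hence cl(A)={2,3}
∂A: remove int from cl → {2,3}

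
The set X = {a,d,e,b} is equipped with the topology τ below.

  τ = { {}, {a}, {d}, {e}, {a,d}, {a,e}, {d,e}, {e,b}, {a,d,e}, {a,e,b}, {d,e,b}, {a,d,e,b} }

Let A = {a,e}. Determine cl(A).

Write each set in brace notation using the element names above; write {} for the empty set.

{a,e,b}

closure: X∖int(X∖A) = X∖{d} = {a,e,b}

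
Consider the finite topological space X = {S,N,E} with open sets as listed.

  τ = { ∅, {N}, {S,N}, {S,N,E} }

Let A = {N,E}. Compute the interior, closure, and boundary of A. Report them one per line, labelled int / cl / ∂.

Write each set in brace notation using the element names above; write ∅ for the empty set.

int(A) = {N}
cl(A)  = {S,N,E}
∂A     = {S,E}

U open, U⊆A: ∅, {N}. int(A) = ⋃ = {N}
X∖A={S}, int(X∖A)=∅, hence cl(A)={S,N,E}
∂A: remove int from cl → {S,E}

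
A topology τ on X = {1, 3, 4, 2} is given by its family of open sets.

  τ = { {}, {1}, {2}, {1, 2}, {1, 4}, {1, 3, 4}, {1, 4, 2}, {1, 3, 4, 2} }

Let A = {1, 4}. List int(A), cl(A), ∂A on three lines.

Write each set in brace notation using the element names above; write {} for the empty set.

interior: largest open inside A is {1, 4} (from {}, {1}, {1, 4})
cl via duality: int({3, 2}) = {2}, so X∖{2} = {1, 3, 4}
cl∖int = {3}

int(A) = {1, 4}
cl(A)  = {1, 3, 4}
∂A     = {3}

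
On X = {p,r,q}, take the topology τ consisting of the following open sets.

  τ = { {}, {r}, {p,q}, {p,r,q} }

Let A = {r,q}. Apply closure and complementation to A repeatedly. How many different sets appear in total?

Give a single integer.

6

X∖A={p}, int(X∖A)={}, hence cl(A)={p,r,q}
Orbit (k=closure, c=complement):
  1. A     = {r,q}
  2. kA    = {p,r,q}
  3. cA    = {p}
  4. ckA   = {}
  5. kcA   = {p,q}
  6. ckcA  = {r}
(closed under both — stop)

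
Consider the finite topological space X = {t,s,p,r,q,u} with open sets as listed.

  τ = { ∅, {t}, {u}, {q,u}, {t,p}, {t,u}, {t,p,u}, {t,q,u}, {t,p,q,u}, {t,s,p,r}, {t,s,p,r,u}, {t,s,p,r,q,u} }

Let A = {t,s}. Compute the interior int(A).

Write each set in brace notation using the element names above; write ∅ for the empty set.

{t}

U open, U⊆A: ∅, {t}. int(A) = ⋃ = {t}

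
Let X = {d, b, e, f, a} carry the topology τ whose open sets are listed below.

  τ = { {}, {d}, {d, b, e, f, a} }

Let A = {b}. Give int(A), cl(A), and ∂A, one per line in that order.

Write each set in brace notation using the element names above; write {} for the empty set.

int(A) = {}
cl(A)  = {b, e, f, a}
∂A     = {b, e, f, a}

open subsets of A: {}; so int(A) = {}
closure: X∖int(X∖A) = X∖{d} = {b, e, f, a}
∂A = {b, e, f, a} minus {} = {b, e, f, a}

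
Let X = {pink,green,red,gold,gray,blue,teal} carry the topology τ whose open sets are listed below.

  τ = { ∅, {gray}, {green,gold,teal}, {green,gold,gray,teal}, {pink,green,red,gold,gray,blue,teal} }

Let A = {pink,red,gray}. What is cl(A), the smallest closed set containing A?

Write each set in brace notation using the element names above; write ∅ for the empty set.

{pink,red,gray,blue}

closure: X∖int(X∖A) = X∖{green,gold,teal} = {pink,red,gray,blue}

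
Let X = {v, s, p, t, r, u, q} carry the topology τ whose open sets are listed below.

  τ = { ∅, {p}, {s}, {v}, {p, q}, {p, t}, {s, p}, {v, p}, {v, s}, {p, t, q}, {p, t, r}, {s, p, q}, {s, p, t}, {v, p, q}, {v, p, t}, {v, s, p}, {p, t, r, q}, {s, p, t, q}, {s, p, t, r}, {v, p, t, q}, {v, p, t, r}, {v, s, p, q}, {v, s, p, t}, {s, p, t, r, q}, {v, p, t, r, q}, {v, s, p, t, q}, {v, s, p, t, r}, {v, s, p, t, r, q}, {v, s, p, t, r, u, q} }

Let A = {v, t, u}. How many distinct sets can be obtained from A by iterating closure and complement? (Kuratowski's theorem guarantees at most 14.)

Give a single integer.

closure: X∖int(X∖A) = X∖{s, p, q} = {v, t, r, u}
Let k=closure and c=complement:
  1. A     = {v, t, u}
  2. kA    = {v, t, r, u}
  3. cA    = {s, p, r, q}
  4. ckA   = {s, p, q}
  5. kcA   = {s, p, t, r, u, q}
  6. ckcA  = {v}
  7. kckcA = {v, u}
  8. ckckcA = {s, p, t, r, q}
— saturated at 8

8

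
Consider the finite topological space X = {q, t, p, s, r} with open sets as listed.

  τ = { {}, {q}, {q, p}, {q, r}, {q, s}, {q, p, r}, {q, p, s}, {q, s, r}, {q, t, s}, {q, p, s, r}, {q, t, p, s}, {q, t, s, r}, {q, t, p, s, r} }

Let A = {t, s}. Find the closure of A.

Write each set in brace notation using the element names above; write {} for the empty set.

X∖A={q, p, r}, int(X∖A)={q, p, r}, hence cl(A)={t, s}

{t, s}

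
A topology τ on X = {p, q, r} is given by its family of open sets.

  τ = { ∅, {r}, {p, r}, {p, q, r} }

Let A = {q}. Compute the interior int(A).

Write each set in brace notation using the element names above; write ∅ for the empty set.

∅

open subsets of A: ∅; so int(A) = ∅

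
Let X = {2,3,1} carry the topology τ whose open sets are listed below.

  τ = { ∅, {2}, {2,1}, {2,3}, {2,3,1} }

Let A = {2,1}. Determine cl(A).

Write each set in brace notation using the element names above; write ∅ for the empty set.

X∖A={3}, int(X∖A)=∅, hence cl(A)={2,3,1}

{2,3,1}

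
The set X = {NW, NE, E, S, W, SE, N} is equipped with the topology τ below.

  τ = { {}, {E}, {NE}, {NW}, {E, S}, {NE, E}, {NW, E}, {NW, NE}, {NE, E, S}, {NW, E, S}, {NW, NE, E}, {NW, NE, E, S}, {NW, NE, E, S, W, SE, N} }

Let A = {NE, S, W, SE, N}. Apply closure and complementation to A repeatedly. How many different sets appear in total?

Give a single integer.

6

complement {NW, E}; its interior {NW, E}; cl(A) = X∖{NW, E} = {NE, S, W, SE, N}
With k = closure, c = complement:
  1. A     = {NE, S, W, SE, N}
  2. cA    = {NW, E}
  3. kcA   = {NW, E, S, W, SE, N}
  4. ckcA  = {NE}
  5. kckcA = {NE, W, SE, N}
  6. ckckcA = {NW, E, S}
k, c of each give nothing new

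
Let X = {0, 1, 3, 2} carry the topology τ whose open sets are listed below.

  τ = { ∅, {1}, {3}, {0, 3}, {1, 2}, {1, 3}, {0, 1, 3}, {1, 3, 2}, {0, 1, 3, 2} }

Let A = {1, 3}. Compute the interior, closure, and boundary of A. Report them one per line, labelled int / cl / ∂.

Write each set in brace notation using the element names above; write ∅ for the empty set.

int(A) = {1, 3}
cl(A)  = {0, 1, 3, 2}
∂A     = {0, 2}

open subsets of A: ∅, {3}, {1}, {1, 3}; so int(A) = {1, 3}
closure: X∖int(X∖A) = X∖∅ = {0, 1, 3, 2}
∂A = {0, 1, 3, 2} minus {1, 3} = {0, 2}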